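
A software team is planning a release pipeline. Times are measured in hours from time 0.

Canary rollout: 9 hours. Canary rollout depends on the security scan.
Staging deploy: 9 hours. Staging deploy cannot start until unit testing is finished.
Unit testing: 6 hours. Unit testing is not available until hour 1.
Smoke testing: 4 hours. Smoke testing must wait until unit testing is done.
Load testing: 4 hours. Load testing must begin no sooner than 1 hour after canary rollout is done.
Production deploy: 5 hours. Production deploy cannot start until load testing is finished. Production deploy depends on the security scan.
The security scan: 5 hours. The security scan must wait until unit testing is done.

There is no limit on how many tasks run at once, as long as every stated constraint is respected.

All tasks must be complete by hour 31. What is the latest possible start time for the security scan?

7

Production deploy must finish by hour 31; it takes 5 hours, so it must start by 31 − 5 = hour 26.
Load testing feeds into production deploy (must start by hour 26); so load testing must finish by hour 26 and therefore start by hour 22.
Canary rollout must finish before load testing (must start by hour 22, minus 1-hour gap → hour 21). With a 9-hour duration, canary rollout must start by 21 − 9 = hour 12.
The security scan must finish in time for canary rollout (must start by hour 12); production deploy (must start by hour 26). The tightest is hour 12, so the security scan must start by 12 − 5 = hour 7.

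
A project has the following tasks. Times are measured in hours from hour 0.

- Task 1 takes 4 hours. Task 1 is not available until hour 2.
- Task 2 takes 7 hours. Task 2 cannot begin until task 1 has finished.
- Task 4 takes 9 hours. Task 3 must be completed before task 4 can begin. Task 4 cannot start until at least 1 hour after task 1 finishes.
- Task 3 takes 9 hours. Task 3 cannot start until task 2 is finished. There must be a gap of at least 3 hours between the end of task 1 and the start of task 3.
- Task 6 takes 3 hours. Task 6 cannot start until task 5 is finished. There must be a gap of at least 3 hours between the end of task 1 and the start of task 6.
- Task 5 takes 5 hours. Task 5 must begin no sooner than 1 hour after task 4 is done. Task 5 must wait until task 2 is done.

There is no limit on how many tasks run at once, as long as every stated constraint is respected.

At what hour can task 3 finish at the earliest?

After its own release at hour 2, task 1 can start at hour 2 and finishes at hour 6.
Task 2 waits on task 1 (finishes hour 6), so it starts at hour 6 and finishes at 6 + 7 = hour 13.
Task 3 has to wait for task 2 (finishes hour 13); task 1 (finishes hour 6, plus 3-hour gap → hour 9). The latest of these is hour 13, so task 3 runs hour 13 to 13 + 9 = hour 22.

22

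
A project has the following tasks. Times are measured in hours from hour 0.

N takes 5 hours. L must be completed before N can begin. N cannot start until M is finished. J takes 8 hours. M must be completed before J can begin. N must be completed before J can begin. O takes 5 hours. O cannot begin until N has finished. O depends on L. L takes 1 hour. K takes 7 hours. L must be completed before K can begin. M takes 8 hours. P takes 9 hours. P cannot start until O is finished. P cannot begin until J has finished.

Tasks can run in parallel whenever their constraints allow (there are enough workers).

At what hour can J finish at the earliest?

21

Nothing blocks M, so it runs from hour 0 to hour 8.
L can start immediately at hour 0; it finishes at hour 1.
For N: L (finishes hour 1); M (finishes hour 8). Taking the maximum gives a start of hour 8, and it finishes at 8 + 5 = hour 13.
For J: M (finishes hour 8); N (finishes hour 13). Taking the maximum gives a start of hour 13, and it finishes at 13 + 8 = hour 21.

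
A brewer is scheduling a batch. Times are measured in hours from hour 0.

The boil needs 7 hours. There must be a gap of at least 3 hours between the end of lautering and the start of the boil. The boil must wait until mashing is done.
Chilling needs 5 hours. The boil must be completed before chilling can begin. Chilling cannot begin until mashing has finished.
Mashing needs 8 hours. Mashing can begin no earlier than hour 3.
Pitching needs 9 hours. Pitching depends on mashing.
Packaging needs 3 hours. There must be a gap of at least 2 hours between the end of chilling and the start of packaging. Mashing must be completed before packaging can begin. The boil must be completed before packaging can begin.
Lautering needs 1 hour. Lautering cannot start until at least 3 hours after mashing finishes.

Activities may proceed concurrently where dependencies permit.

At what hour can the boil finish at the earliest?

25

After its own release at hour 3, mashing can start at hour 3 and finishes at hour 11.
After mashing (finishes hour 11, plus 3-hour gap → hour 14), lautering can start at hour 14 and finishes at hour 15.
The boil has to wait for lautering (finishes hour 15, plus 3-hour gap → hour 18); mashing (finishes hour 11). The latest of these is hour 18, so the boil runs hour 18 to 18 + 7 = hour 25.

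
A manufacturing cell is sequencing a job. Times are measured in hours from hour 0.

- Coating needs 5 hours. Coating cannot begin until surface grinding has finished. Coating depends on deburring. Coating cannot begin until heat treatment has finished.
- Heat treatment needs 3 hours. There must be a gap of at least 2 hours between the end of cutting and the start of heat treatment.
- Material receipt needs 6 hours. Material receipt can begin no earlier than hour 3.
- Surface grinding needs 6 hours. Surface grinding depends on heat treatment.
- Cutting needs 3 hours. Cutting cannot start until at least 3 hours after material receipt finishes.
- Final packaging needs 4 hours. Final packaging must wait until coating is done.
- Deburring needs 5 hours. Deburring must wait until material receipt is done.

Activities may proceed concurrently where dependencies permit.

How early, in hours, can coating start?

Material receipt waits on its own release at hour 3, so it starts at hour 3 and finishes at 3 + 6 = hour 9.
Deburring waits on material receipt (finishes hour 9), so it starts at hour 9 and finishes at 9 + 5 = hour 14.
Cutting cannot begin until material receipt (finishes hour 9, plus 3-hour gap → hour 12). It runs from hour 12 to 12 + 3 = hour 15.
Heat treatment cannot begin until cutting (finishes hour 15, plus 2-hour gap → hour 17). It runs from hour 17 to 17 + 3 = hour 20.
Surface grinding waits on heat treatment (finishes hour 20), so it starts at hour 20 and finishes at 20 + 6 = hour 26.
Coating waits on surface grinding (finishes hour 26); deburring (finishes hour 14); heat treatment (finishes hour 20). The latest of these is hour 26, which is the earliest coating can start.

26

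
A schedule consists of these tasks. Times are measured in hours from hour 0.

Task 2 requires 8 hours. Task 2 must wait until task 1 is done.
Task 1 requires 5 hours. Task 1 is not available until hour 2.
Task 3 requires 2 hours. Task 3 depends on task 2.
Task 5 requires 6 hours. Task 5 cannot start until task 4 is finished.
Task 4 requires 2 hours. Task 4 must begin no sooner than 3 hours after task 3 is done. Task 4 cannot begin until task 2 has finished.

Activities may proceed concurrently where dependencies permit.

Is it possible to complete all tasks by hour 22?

No

Task 1 waits on its own release at hour 2, so it starts at hour 2 and finishes at 2 + 5 = hour 7.
Task 2 waits on task 1 (finishes hour 7), so it starts at hour 7 and finishes at 7 + 8 = hour 15.
Task 3 cannot begin until task 2 (finishes hour 15). It runs from hour 15 to 15 + 2 = hour 17.
Task 4 needs all of task 3 (finishes hour 17, plus 3-hour gap → hour 20); task 2 (finishes hour 15). That puts its earliest start at hour 20; it finishes at 20 + 2 = hour 22.
Task 5 cannot begin until task 4 (finishes hour 22). It runs from hour 22 to 22 + 6 = hour 28.
The earliest everything can be done is hour 28, which is after the deadline of 22, so it is not possible.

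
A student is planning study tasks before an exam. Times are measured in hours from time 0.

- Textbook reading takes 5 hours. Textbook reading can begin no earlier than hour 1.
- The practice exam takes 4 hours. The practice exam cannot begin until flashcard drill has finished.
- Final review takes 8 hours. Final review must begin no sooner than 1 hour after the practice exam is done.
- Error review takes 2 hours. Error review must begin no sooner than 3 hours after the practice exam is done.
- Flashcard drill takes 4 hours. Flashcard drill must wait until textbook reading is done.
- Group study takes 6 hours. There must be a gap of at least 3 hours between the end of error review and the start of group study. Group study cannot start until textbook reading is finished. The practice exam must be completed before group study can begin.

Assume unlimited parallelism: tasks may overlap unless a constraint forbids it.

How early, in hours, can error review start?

17

After its own release at hour 1, textbook reading can start at hour 1 and finishes at hour 6.
Flashcard drill cannot begin until textbook reading (finishes hour 6). It runs from hour 6 to 6 + 4 = hour 10.
After flashcard drill (finishes hour 10), the practice exam can start at hour 10 and finishes at hour 14.
Error review waits on the practice exam (finishes hour 14, plus 3-hour gap → hour 17), so the earliest it can start is hour 17.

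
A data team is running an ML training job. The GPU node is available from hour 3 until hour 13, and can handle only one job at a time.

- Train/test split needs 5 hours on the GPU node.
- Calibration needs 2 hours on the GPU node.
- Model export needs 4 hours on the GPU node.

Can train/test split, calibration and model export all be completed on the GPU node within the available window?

The GPU node window is 13 − 3 = 10 hours.
Running back to back, the jobs need 5 + 2 + 4 = 11 hours on the GPU node.
Since 11 > 10, they cannot all fit.

No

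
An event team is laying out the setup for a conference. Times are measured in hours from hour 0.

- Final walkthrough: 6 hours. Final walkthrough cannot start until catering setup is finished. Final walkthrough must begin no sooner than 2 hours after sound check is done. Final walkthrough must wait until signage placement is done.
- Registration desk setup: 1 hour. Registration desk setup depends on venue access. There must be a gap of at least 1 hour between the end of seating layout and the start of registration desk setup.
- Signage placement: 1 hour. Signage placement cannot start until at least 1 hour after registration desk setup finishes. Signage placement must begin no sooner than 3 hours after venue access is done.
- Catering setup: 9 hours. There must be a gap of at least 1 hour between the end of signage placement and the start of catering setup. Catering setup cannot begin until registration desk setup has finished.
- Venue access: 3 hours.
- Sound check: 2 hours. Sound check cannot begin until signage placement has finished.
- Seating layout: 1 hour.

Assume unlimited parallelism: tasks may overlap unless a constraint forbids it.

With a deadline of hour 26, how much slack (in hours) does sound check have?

Seating layout has no prerequisites, so it starts at hour 0 and finishes at hour 1.
Nothing blocks venue access, so it runs from hour 0 to hour 3.
For registration desk setup: venue access (finishes hour 3); seating layout (finishes hour 1, plus 1-hour gap → hour 2). Taking the maximum gives a start of hour 3, and it finishes at 3 + 1 = hour 4.
Signage placement cannot start until registration desk setup (finishes hour 4, plus 1-hour gap → hour 5); venue access (finishes hour 3, plus 3-hour gap → hour 6). The controlling bound is hour 6, so signage placement finishes at 6 + 1 = hour 7.
Sound check cannot begin until signage placement (finishes hour 7). It runs from hour 7 to 7 + 2 = hour 9.

Working backward from the deadline:
Nothing follows final walkthrough; the deadline of hour 26 is its only limit. It must start by 26 − 6 = hour 20.
Sound check has to be done before final walkthrough (must start by hour 20, minus 2-hour gap → hour 18). That means finishing by hour 18, i.e. starting by 18 − 2 = hour 16.
So sound check can start as early as hour 7 and as late as hour 16, giving 16 − 7 = 9 hours of slack.

9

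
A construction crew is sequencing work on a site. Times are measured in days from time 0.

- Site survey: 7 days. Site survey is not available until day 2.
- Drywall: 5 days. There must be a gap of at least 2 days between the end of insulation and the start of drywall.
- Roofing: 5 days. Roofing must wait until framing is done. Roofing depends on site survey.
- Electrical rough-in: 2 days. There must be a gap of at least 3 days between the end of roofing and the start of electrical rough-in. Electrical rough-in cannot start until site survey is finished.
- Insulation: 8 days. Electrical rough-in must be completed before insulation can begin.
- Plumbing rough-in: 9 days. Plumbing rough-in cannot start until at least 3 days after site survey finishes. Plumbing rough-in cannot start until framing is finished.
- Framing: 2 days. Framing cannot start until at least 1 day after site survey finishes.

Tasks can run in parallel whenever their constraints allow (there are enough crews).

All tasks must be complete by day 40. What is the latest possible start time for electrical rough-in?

23

To finish by day 40, drywall (duration 5) must start no later than day 35.
Since drywall (must start by day 35, minus 2-day gap → day 33) depends on it, insulation must finish by day 33. Backing off its 8-day duration gives a latest start of day 25.
Electrical rough-in must finish before insulation (must start by day 25). With a 2-day duration, electrical rough-in must start by 25 − 2 = day 23.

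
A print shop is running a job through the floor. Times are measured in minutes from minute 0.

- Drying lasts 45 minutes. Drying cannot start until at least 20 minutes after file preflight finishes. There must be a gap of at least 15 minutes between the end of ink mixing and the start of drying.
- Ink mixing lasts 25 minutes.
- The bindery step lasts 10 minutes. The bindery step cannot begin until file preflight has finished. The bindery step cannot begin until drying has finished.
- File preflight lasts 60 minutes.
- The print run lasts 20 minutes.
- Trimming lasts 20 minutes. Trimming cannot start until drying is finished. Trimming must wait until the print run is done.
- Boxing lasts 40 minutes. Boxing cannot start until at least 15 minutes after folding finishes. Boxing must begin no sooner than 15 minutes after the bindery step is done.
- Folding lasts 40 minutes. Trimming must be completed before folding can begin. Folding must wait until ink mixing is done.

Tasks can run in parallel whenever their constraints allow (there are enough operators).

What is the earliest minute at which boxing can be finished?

The print run can start immediately at minute 0; it finishes at minute 20.
Ink mixing has no prerequisites, so it starts at minute 0 and finishes at minute 25.
File preflight has no prerequisites, so it starts at minute 0 and finishes at minute 60.
Drying has to wait for file preflight (finishes minute 60, plus 20-minute gap → minute 80); ink mixing (finishes minute 25, plus 15-minute gap → minute 40). The latest of these is minute 80, so drying runs minute 80 to 80 + 45 = minute 125.
The bindery step has to wait for file preflight (finishes minute 60); drying (finishes minute 125). The latest of these is minute 125, so the bindery step runs minute 125 to 125 + 10 = minute 135.
Trimming cannot start until drying (finishes minute 125); the print run (finishes minute 20). The controlling bound is minute 125, so trimming finishes at 125 + 20 = minute 145.
For folding: trimming (finishes minute 145); ink mixing (finishes minute 25). Taking the maximum gives a start of minute 145, and it finishes at 145 + 40 = minute 185.
Boxing needs all of folding (finishes minute 185, plus 15-minute gap → minute 200); the bindery step (finishes minute 135, plus 15-minute gap → minute 150). That puts its earliest start at minute 200; it finishes at 200 + 40 = minute 240.

240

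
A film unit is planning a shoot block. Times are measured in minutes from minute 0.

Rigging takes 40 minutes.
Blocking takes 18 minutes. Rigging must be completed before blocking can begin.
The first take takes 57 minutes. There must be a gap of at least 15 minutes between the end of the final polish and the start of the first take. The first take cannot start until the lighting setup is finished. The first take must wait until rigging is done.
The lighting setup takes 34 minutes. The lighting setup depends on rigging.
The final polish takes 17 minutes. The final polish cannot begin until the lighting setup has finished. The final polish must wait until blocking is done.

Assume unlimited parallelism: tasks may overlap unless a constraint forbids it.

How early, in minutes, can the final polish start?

Nothing blocks rigging, so it runs from minute 0 to minute 40.
Blocking cannot begin until rigging (finishes minute 40). It runs from minute 40 to 40 + 18 = minute 58.
The lighting setup waits on rigging (finishes minute 40), so it starts at minute 40 and finishes at 40 + 34 = minute 74.
The final polish waits on the lighting setup (finishes minute 74); blocking (finishes minute 58). The latest of these is minute 74, which is the earliest the final polish can start.

74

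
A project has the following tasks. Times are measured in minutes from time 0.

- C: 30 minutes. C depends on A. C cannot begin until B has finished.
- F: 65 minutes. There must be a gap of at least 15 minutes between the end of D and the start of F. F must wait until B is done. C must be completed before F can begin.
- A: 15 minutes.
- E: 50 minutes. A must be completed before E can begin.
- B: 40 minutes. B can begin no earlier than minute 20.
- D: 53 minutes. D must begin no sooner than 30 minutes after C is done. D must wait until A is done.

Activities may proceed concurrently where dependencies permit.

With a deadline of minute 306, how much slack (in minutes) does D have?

B waits on its own release at minute 20, so it starts at minute 20 and finishes at 20 + 40 = minute 60.
A has no prerequisites, so it starts at minute 0 and finishes at minute 15.
For C: A (finishes minute 15); B (finishes minute 60). Taking the maximum gives a start of minute 60, and it finishes at 60 + 30 = minute 90.
For D: C (finishes minute 90, plus 30-minute gap → minute 120); A (finishes minute 15). Taking the maximum gives a start of minute 120, and it finishes at 120 + 53 = minute 173.

Working backward from the deadline:
F must finish by minute 306; it takes 65 minutes, so it must start by 306 − 65 = minute 241.
D feeds into F (must start by minute 241, minus 15-minute gap → minute 226); so D must finish by minute 226 and therefore start by minute 173.
So D can start as early as minute 120 and as late as minute 173, giving 173 − 120 = 53 minutes of slack.

53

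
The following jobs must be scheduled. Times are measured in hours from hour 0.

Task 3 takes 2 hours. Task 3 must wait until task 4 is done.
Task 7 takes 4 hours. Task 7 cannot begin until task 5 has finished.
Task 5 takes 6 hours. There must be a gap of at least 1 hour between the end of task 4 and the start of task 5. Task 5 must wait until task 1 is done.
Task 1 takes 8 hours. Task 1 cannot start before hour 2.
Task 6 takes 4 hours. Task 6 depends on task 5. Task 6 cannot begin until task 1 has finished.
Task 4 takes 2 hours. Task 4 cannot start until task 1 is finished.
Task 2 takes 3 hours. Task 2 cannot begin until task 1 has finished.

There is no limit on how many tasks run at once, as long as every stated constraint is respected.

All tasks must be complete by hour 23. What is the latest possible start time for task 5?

13

Task 6 must finish by hour 23; it takes 4 hours, so it must start by 23 − 4 = hour 19.
Task 7 must finish by hour 23; it takes 4 hours, so it must start by 23 − 4 = hour 19.
Task 5 feeds task 6 (must start by hour 19); task 7 (must start by hour 19). Taking the minimum, task 5 must finish by hour 19 and start by 19 − 6 = hour 13.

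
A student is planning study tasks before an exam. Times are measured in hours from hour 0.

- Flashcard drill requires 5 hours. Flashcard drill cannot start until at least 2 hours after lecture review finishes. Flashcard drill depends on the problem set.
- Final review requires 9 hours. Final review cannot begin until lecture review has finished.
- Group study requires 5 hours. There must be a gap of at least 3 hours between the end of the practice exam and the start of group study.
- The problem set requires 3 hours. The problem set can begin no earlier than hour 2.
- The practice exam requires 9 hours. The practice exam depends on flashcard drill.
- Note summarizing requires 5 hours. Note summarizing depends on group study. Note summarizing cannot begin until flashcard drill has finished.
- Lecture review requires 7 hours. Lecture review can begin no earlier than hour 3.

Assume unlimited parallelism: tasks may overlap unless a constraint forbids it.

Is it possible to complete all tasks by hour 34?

No

After its own release at hour 2, the problem set can start at hour 2 and finishes at hour 5.
After its own release at hour 3, lecture review can start at hour 3 and finishes at hour 10.
After lecture review (finishes hour 10), final review can start at hour 10 and finishes at hour 19.
Flashcard drill needs all of lecture review (finishes hour 10, plus 2-hour gap → hour 12); the problem set (finishes hour 5). That puts its earliest start at hour 12; it finishes at 12 + 5 = hour 17.
The practice exam cannot begin until flashcard drill (finishes hour 17). It runs from hour 17 to 17 + 9 = hour 26.
After the practice exam (finishes hour 26, plus 3-hour gap → hour 29), group study can start at hour 29 and finishes at hour 34.
Note summarizing needs all of group study (finishes hour 34); flashcard drill (finishes hour 17). That puts its earliest start at hour 34; it finishes at 34 + 5 = hour 39.
The earliest everything can be done is hour 39, which is after the deadline of 34, so it is not possible.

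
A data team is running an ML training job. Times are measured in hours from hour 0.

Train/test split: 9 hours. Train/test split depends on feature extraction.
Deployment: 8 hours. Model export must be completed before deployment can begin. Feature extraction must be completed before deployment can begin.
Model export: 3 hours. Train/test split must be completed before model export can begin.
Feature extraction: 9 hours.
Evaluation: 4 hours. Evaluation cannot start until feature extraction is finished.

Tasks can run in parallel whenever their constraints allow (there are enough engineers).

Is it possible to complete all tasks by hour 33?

Nothing blocks feature extraction, so it runs from hour 0 to hour 9.
Evaluation cannot begin until feature extraction (finishes hour 9). It runs from hour 9 to 9 + 4 = hour 13.
Train/test split waits on feature extraction (finishes hour 9), so it starts at hour 9 and finishes at 9 + 9 = hour 18.
After train/test split (finishes hour 18), model export can start at hour 18 and finishes at hour 21.
Deployment needs all of model export (finishes hour 21); feature extraction (finishes hour 9). That puts its earliest start at hour 21; it finishes at 21 + 8 = hour 29.
Every task is finished by hour 29, which is no later than the deadline of 33, so the schedule is feasible.

Yes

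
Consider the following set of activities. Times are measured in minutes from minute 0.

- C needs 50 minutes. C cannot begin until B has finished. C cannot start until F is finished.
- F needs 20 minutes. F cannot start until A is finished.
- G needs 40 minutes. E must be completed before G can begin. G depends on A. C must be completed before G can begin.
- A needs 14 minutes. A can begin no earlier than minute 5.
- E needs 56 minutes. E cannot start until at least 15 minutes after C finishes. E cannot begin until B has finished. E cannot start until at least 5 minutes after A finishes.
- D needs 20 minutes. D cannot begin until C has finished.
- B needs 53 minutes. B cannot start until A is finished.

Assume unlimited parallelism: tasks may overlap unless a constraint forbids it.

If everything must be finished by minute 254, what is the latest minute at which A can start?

Nothing follows D; the deadline of minute 254 is its only limit. It must start by 254 − 20 = minute 234.
G has no dependents, so it just needs to finish by minute 254. Starting by 254 − 40 = minute 214 achieves that.
E feeds into G (must start by minute 214); so E must finish by minute 214 and therefore start by minute 158.
For C: D (must start by minute 234); E (must start by minute 158, minus 15-minute gap → minute 143); G (must start by minute 214). The most restrictive is minute 143; with a 50-minute duration, C must start by minute 93.
For B: C (must start by minute 93); E (must start by minute 158). The most restrictive is minute 93; with a 53-minute duration, B must start by minute 40.
Since C (must start by minute 93) depends on it, F must finish by minute 93. Backing off its 20-minute duration gives a latest start of minute 73.
For A: B (must start by minute 40); E (must start by minute 158, minus 5-minute gap → minute 153); F (must start by minute 73); G (must start by minute 214). The most restrictive is minute 40; with a 14-minute duration, A must start by minute 26.

26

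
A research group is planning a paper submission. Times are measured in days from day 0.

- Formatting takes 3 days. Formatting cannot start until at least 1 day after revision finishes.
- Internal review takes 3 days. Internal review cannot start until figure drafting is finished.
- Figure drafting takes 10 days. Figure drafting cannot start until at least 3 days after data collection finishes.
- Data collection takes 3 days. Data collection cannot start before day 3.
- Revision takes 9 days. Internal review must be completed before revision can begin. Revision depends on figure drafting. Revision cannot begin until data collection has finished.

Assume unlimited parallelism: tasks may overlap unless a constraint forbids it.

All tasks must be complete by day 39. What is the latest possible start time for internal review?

To finish by day 39, formatting (duration 3) must start no later than day 36.
Revision has to be done before formatting (must start by day 36, minus 1-day gap → day 35). That means finishing by day 35, i.e. starting by 35 − 9 = day 26.
Internal review must finish before revision (must start by day 26). With a 3-day duration, internal review must start by 26 − 3 = day 23.

23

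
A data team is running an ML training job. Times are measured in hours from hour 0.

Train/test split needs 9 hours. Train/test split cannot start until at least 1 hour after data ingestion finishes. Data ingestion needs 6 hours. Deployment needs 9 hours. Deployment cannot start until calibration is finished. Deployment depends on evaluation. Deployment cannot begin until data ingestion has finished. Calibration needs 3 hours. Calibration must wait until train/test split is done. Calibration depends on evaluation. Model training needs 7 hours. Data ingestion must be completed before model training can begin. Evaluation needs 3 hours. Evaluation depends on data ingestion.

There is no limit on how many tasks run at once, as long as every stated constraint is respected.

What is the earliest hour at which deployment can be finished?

28

Data ingestion can start immediately at hour 0; it finishes at hour 6.
Evaluation cannot begin until data ingestion (finishes hour 6). It runs from hour 6 to 6 + 3 = hour 9.
Train/test split cannot begin until data ingestion (finishes hour 6, plus 1-hour gap → hour 7). It runs from hour 7 to 7 + 9 = hour 16.
Calibration cannot start until train/test split (finishes hour 16); evaluation (finishes hour 9). The controlling bound is hour 16, so calibration finishes at 16 + 3 = hour 19.
Deployment needs all of calibration (finishes hour 19); evaluation (finishes hour 9); data ingestion (finishes hour 6). That puts its earliest start at hour 19; it finishes at 19 + 9 = hour 28.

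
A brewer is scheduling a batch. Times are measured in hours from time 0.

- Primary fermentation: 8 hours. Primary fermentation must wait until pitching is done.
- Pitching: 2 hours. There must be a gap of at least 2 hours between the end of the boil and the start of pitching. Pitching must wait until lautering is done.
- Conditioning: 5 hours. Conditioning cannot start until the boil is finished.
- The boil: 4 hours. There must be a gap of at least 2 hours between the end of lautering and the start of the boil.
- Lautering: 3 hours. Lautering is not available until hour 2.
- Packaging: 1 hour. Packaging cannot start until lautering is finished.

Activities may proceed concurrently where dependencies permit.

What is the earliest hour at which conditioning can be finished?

Lautering cannot begin until its own release at hour 2. It runs from hour 2 to 2 + 3 = hour 5.
After lautering (finishes hour 5, plus 2-hour gap → hour 7), the boil can start at hour 7 and finishes at hour 11.
Conditioning waits on the boil (finishes hour 11), so it starts at hour 11 and finishes at 11 + 5 = hour 16.

16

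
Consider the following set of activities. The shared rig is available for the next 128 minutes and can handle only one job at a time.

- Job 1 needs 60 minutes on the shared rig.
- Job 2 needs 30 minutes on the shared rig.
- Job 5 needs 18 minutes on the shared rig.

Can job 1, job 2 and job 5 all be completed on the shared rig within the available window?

Running back to back, the jobs need 60 + 30 + 18 = 108 minutes on the shared rig.
Since 108 ≤ 128, they fit within the window.

Yes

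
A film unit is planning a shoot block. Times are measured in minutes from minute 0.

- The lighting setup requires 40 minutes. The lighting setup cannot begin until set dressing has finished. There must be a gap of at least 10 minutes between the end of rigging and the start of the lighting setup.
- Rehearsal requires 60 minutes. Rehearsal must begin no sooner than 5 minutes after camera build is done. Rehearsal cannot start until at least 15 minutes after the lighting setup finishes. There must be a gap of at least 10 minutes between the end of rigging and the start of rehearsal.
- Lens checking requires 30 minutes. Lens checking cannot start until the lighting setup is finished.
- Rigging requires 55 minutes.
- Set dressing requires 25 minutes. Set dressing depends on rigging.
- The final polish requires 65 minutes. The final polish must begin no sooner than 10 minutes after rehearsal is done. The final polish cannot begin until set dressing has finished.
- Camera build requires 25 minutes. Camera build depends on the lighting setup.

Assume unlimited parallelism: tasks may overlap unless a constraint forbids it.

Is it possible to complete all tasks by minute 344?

Rigging has no prerequisites, so it starts at minute 0 and finishes at minute 55.
Set dressing cannot begin until rigging (finishes minute 55). It runs from minute 55 to 55 + 25 = minute 80.
For the lighting setup: set dressing (finishes minute 80); rigging (finishes minute 55, plus 10-minute gap → minute 65). Taking the maximum gives a start of minute 80, and it finishes at 80 + 40 = minute 120.
Lens checking cannot begin until the lighting setup (finishes minute 120). It runs from minute 120 to 120 + 30 = minute 150.
Camera build waits on the lighting setup (finishes minute 120), so it starts at minute 120 and finishes at 120 + 25 = minute 145.
For rehearsal: camera build (finishes minute 145, plus 5-minute gap → minute 150); the lighting setup (finishes minute 120, plus 15-minute gap → minute 135); rigging (finishes minute 55, plus 10-minute gap → minute 65). Taking the maximum gives a start of minute 150, and it finishes at 150 + 60 = minute 210.
For the final polish: rehearsal (finishes minute 210, plus 10-minute gap → minute 220); set dressing (finishes minute 80). Taking the maximum gives a start of minute 220, and it finishes at 220 + 65 = minute 285.
Every task is finished by minute 285, which is no later than the deadline of 344, so the schedule is feasible.

Yes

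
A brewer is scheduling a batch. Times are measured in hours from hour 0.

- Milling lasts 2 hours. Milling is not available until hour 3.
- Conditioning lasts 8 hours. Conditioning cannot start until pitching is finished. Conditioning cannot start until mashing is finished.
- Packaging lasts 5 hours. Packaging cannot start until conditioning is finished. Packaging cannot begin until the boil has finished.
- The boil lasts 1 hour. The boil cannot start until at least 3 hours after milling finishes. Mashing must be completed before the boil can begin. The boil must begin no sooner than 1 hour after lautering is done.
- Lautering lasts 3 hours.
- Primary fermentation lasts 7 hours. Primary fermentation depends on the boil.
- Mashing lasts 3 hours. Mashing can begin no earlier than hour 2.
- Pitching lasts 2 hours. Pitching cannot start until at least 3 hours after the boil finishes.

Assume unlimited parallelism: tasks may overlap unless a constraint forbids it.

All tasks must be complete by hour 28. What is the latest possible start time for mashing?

Packaging must finish by hour 28; it takes 5 hours, so it must start by 28 − 5 = hour 23.
Conditioning has to be done before packaging (must start by hour 23). That means finishing by hour 23, i.e. starting by 23 − 8 = hour 15.
Pitching must finish before conditioning (must start by hour 15). With a 2-hour duration, pitching must start by 15 − 2 = hour 13.
To finish by hour 28, primary fermentation (duration 7) must start no later than hour 21.
The boil must finish in time for pitching (must start by hour 13, minus 3-hour gap → hour 10); primary fermentation (must start by hour 21); packaging (must start by hour 23). The tightest is hour 10, so the boil must start by 10 − 1 = hour 9.
Mashing feeds the boil (must start by hour 9); conditioning (must start by hour 15). Taking the minimum, mashing must finish by hour 9 and start by 9 − 3 = hour 6.

6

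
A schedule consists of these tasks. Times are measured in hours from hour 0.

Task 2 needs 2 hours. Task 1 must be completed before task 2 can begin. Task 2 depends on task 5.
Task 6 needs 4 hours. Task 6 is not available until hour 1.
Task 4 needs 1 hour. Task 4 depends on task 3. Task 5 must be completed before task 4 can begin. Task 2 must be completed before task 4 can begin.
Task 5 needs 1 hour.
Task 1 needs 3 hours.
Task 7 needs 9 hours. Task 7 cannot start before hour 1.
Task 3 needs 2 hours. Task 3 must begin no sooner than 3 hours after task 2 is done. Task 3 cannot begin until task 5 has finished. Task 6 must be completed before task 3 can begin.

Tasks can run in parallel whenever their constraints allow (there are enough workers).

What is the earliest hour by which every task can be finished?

11

Task 7 cannot begin until its own release at hour 1. It runs from hour 1 to 1 + 9 = hour 10.
Task 6 cannot begin until its own release at hour 1. It runs from hour 1 to 1 + 4 = hour 5.
Task 5 can start immediately at hour 0; it finishes at hour 1.
Task 1 can start immediately at hour 0; it finishes at hour 3.
Task 2 needs all of task 1 (finishes hour 3); task 5 (finishes hour 1). That puts its earliest start at hour 3; it finishes at 3 + 2 = hour 5.
Task 3 cannot start until task 2 (finishes hour 5, plus 3-hour gap → hour 8); task 5 (finishes hour 1); task 6 (finishes hour 5). The controlling bound is hour 8, so task 3 finishes at 8 + 2 = hour 10.
For task 4: task 3 (finishes hour 10); task 5 (finishes hour 1); task 2 (finishes hour 5). Taking the maximum gives a start of hour 10, and it finishes at 10 + 1 = hour 11.
All tasks are finished once the last one completes. Finish times: Task 1 at 3, Task 2 at 5, Task 3 at 10, Task 4 at 11, Task 5 at 1, Task 6 at 5, Task 7 at 10. The latest is hour 11.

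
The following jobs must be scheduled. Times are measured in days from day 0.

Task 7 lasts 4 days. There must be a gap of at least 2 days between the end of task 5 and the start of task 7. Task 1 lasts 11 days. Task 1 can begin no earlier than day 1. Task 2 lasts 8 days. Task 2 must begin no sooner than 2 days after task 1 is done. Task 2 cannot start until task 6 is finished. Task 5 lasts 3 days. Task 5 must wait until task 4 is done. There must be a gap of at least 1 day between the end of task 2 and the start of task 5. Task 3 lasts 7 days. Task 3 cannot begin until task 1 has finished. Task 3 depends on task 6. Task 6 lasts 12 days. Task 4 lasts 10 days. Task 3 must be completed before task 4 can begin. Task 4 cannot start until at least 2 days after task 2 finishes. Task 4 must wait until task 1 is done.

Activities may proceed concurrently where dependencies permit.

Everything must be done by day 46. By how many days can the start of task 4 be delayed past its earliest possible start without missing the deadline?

Task 6 has no prerequisites, so it starts at day 0 and finishes at day 12.
Task 1 cannot begin until its own release at day 1. It runs from day 1 to 1 + 11 = day 12.
Task 3 cannot start until task 1 (finishes day 12); task 6 (finishes day 12). The controlling bound is day 12, so task 3 finishes at 12 + 7 = day 19.
Task 2 has to wait for task 1 (finishes day 12, plus 2-day gap → day 14); task 6 (finishes day 12). The latest of these is day 14, so task 2 runs day 14 to 14 + 8 = day 22.
Task 4 needs all of task 3 (finishes day 19); task 2 (finishes day 22, plus 2-day gap → day 24); task 1 (finishes day 12). That puts its earliest start at day 24; it finishes at 24 + 10 = day 34.

Working backward from the deadline:
Task 7 has no dependents, so it just needs to finish by day 46. Starting by 46 − 4 = day 42 achieves that.
Task 5 feeds into task 7 (must start by day 42, minus 2-day gap → day 40); so task 5 must finish by day 40 and therefore start by day 37.
Task 4 must finish before task 5 (must start by day 37). With a 10-day duration, task 4 must start by 37 − 10 = day 27.
So task 4 can start as early as day 24 and as late as day 27, giving 27 − 24 = 3 days of slack.

3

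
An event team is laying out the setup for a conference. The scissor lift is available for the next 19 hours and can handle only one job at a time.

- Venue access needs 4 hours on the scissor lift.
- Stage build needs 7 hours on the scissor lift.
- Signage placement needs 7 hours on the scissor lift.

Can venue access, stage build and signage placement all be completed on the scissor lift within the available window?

Running back to back, the jobs need 4 + 7 + 7 = 18 hours on the scissor lift.
Since 18 ≤ 19, they fit within the window.

Yes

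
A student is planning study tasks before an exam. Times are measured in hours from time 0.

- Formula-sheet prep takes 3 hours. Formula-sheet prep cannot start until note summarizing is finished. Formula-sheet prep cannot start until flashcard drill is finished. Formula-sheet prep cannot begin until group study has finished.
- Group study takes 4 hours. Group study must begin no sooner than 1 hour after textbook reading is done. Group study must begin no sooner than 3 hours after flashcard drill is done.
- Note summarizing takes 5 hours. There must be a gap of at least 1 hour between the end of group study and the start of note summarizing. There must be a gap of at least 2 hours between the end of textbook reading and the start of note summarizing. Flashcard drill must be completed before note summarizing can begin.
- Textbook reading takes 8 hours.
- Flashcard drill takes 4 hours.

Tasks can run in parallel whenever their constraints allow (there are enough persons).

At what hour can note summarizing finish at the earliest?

19

Nothing blocks flashcard drill, so it runs from hour 0 to hour 4.
Nothing blocks textbook reading, so it runs from hour 0 to hour 8.
For group study: textbook reading (finishes hour 8, plus 1-hour gap → hour 9); flashcard drill (finishes hour 4, plus 3-hour gap → hour 7). Taking the maximum gives a start of hour 9, and it finishes at 9 + 4 = hour 13.
For note summarizing: group study (finishes hour 13, plus 1-hour gap → hour 14); textbook reading (finishes hour 8, plus 2-hour gap → hour 10); flashcard drill (finishes hour 4). Taking the maximum gives a start of hour 14, and it finishes at 14 + 5 = hour 19.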